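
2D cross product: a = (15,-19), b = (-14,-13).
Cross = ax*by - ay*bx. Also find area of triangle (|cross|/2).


cross = 15*(-13) + 19*(-14) = -195 - 266 = -461
Triangle area = |-461|/2 = 461/2 = 230.5000

cross = -461, triangle area = 230.5000


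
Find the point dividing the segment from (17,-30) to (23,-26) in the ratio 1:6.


Px = (1*23 + 6*17)/7 = 125/7 = 17.8571
Py = (1*(-26) + 6*(-30))/7 = -206/7 = -29.4286

P = (17.8571, -29.4286)


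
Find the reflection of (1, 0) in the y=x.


Reflection rule for y=x: (y, x)
(1, 0) -> (0, 1)

(0, 1)


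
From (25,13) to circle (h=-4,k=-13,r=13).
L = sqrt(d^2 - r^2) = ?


d = sqrt((25+ 4)^2 + (13+ 13)^2) = sqrt(841+676) = 38.9487
L = sqrt(1517.0000 - 169) = sqrt(1348.0000) = 36.7151

36.7151


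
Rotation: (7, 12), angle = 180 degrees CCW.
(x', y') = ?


cos(180) = -1, sin(180) = 0
x' = 7*(-1) - 12*0 = -7
y' = 7*0 + 12*(-1) = -12

(-7, -12)


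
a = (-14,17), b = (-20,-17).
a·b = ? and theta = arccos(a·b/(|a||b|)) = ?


a·b = -14*(-20) + 17*(-17) = 280 - 289 = -9
|a| = sqrt(196+289) = 22.0227
|b| = sqrt(400+289) = 26.2488
cos(theta) = -9/(sqrt(485)*sqrt(689)) = -9/sqrt(334165) = -0.015569
theta = arccos(-9/sqrt(334165)) = 90.8921 degrees

a·b = -9, theta = 90.8921 deg


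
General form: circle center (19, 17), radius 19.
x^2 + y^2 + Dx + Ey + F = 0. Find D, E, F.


(x-19)^2 + (y-17)^2 = 19^2
D = -2h = -38, E = -2k = -34
F = h^2+k^2-r^2 = 361+289-361 = 289

D = -38, E = -34, F = 289


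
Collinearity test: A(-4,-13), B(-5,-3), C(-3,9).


-4*(-3-9) - 5*(9+ 13) - 3*(-13+ 3)
= 48 - 110 + 30 = -32

No, not collinear (determinant = -32)


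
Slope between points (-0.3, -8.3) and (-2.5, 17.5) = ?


dy = 17.5 + 8.3 = 25.8
dx = -2.5 + 0.3 = -2.2
m = 25.8/(-2.2) = -11.7273

m = -11.7273


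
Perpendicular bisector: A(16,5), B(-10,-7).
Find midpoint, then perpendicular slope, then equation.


Midpoint = (3, -1)
Slope of AB = dy/dx = -12/(-26) = 0.4615
Perp slope = -dx/dy = -26/12 = -2.1667
b = My - (perp slope)*Mx = -1 + (-26*3)/(-12) = -1 + 6.5000 = 5.5000

y = -2.1667x + 5.5000


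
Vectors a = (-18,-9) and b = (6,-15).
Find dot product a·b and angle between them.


a·b = -18*6 - 9*(-15) = -108 + 135 = 27
|a| = sqrt(324+81) = 20.1246
|b| = sqrt(36+225) = 16.1555
cos(theta) = 27/(sqrt(405)*sqrt(261)) = 27/sqrt(105705) = 0.083045
theta = arccos(27/sqrt(105705)) = 85.2364 degrees

a·b = 27, theta = 85.2364 deg


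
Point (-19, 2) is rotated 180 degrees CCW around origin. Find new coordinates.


cos(180) = -1, sin(180) = 0
x' = -19*(-1) - 2*0 = 19
y' = -19*0 + 2*(-1) = -2

(19, -2)


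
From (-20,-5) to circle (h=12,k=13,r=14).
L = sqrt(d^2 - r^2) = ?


d = sqrt((-20-12)^2 + (-5-13)^2) = sqrt(1024+324) = 36.7151
L = sqrt(1348.0000 - 196) = sqrt(1152.0000) = 33.9411

33.9411


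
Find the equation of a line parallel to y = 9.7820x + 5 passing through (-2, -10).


Parallel lines have equal slopes.
m2 = 9.7820
b2 = -10 - 9.7820*(-2) = 9.5640

y = 9.7820x + 9.5640


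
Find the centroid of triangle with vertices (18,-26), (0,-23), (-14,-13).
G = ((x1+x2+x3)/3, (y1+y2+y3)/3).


Gx = (18+0- 14)/3 = 4/3 = 1.3333
Gy = (-26- 23- 13)/3 = -62/3 = -20.6667

G = (1.3333, -20.6667)


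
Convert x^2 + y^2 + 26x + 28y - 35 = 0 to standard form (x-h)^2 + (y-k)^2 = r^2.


h = -D/2 = -26/2 = -13
k = -E/2 = -28/2 = -14
r^2 = h^2 + k^2 - F = 169 + 196 + 35 = 400
r = 20

Center (-13, -14), radius = 20


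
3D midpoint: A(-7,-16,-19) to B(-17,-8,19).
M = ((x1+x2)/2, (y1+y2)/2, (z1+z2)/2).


Mx = (-7- 17)/2 = -12.0000
My = (-16- 8)/2 = -12.0000
Mz = (-19+19)/2 = 0

M = (-12.0000, -12.0000, 0)


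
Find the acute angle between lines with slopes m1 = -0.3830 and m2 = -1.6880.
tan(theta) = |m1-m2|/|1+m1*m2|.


m1-m2 = 1.305
1+m1*m2 = 1.646504
tan(theta) = |1.305/1.646504| = 0.792588
theta = arctan(|1.305/1.646504|) = 38.3999 degrees (acute angle)

38.3999 degrees


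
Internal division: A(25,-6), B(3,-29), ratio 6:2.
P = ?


Px = (6*3 + 2*25)/8 = 68/8 = 8.5000
Py = (6*(-29) + 2*(-6))/8 = -186/8 = -23.2500

P = (8.5000, -23.2500)


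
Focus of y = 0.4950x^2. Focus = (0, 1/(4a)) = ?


a = 0.4950
4a = 1.9800
focus = (0, 1/1.9800) = (0, 0.5051)

Focus = (0, 0.5051)


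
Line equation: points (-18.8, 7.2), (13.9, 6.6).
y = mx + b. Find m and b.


m = (-0.6)/(32.7) = -0.0183
b = y1 - m*x1 = 7.2 - (-0.6*(-18.8))/(32.7) = 7.2 - 0.3450 = 6.8550

y = -0.0183x + 6.8550


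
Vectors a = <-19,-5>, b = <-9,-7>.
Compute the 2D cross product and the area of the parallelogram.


cross = -19*(-7) + 5*(-9) = 133 - 45 = 88
Parallelogram area = |88| = 88

cross = 88, parallelogram area = 88


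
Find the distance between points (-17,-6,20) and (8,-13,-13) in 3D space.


dx=25, dy=-7, dz=-33
d = sqrt(625+49+1089) = sqrt(1763) = 41.9881

41.9881


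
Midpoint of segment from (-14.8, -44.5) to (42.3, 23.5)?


Mx = (-14.8 + 42.3)/2 = 27.5/2 = 13.7500
My = (-44.5 + 23.5)/2 = -21.0/2 = -10.5000

(13.7500, -10.5000)


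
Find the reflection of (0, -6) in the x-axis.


Reflection rule for x-axis: (x, -y)
(0, -6) -> (0, 6)

(0, 6)


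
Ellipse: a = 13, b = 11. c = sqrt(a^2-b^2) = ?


c^2 = 13^2 - 11^2 = 169 - 121 = 48
c = sqrt(48) = 6.9282

c = 6.9282


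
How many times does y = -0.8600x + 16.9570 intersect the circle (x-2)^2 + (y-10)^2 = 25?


Substitute y = -0.8600x + 16.9570: (x-2)^2 + (-0.8600x+16.9570-10)^2 = 25
Expand to Ax^2 + Bx + C = 0, where b-k = 6.957
A = 1+m^2 = 1.7396
B = 2(m(b-k) - h) = 2(-0.8600*6.957 - 2) = -15.96604
C = h^2 + (b-k)^2 - r^2 = 4 + 48.399849 - 25 = 27.399849
disc = B^2-4AC = 254.9144 - 190.6591 = 64.2553
disc > 0

2 intersection points


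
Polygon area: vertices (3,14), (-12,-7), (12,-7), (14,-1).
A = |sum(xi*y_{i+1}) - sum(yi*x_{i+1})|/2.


sum(xi*y_{i+1}) = 3*(-7) - 12*(-7) + 12*(-1) + 14*14 = 247
sum(yi*x_{i+1}) = 14*(-12) - 7*12 - 7*14 - 1*3 = -353
Area = |247 + 353|/2 = 600/2 = 300.0000

300.0000 sq units


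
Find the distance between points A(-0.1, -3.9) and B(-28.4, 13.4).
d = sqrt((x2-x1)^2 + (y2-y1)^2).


dx = -28.4 + 0.1 = -28.3
dy = 13.4 + 3.9 = 17.3
d = sqrt(800.89 + 299.29) = sqrt(1100.18) = 33.1690

33.1690


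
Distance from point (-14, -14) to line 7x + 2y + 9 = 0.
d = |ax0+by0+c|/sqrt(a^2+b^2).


|7*(-14) + 2*(-14) + 9| = |-117| = 117
sqrt(49 + 4) = sqrt(53) = 7.2801
d = 117/sqrt(53) = 16.0712

16.0712


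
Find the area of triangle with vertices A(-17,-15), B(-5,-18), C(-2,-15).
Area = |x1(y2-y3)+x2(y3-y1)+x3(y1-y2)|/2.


-17*(-18+ 15) = 51
-5*(-15+ 15) = 0
-2*(-15+ 18) = -6
sum = 45
Area = |45|/2 = 22.5000

22.5000 sq units


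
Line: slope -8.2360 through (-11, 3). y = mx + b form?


y - 3 = -8.2360(x + 11)
y = -8.2360x + 3 + 8.2360*(-11)
y = -8.2360x - 87.5960

y = -8.2360x - 87.5960


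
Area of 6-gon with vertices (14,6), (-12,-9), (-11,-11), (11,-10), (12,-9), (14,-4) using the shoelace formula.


sum(xi*y_{i+1}) = 14*(-9) - 12*(-11) - 11*(-10) + 11*(-9) + 12*(-4) + 14*6 = 53
sum(yi*x_{i+1}) = 6*(-12) - 9*(-11) - 11*11 - 10*12 - 9*14 - 4*14 = -396
Area = |53 + 396|/2 = 449/2 = 224.5000

224.5000 sq units


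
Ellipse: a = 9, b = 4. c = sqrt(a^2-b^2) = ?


c^2 = 9^2 - 4^2 = 81 - 16 = 65
c = sqrt(65) = 8.0623

c = 8.0623


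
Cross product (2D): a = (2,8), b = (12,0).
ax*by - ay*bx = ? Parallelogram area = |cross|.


cross = 2*0 - 8*12 = 0 - 96 = -96
Parallelogram area = |-96| = 96

cross = -96, parallelogram area = 96


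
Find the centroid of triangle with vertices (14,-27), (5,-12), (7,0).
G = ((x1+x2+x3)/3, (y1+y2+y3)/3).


Gx = (14+5+7)/3 = 26/3 = 8.6667
Gy = (-27- 12+0)/3 = -39/3 = -13.0000

G = (8.6667, -13.0000)


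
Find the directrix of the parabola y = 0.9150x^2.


a = 0.9150
1/(4a) = 0.2732
directrix: y = -0.2732 = -0.2732

y = -0.2732


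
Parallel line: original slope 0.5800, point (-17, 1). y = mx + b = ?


Parallel lines have equal slopes.
m2 = 0.5800
b2 = 1 - 0.5800*(-17) = 10.8600

y = 0.5800x + 10.8600


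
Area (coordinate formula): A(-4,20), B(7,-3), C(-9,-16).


-4*(-3+ 16) = -52
7*(-16-20) = -252
-9*(20+ 3) = -207
sum = -511
Area = |-511|/2 = 255.5000

255.5000 sq units


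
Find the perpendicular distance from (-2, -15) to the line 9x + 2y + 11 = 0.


|9*(-2) + 2*(-15) + 11| = |-37| = 37
sqrt(81 + 4) = sqrt(85) = 9.2195
d = 37/sqrt(85) = 4.0132

4.0132


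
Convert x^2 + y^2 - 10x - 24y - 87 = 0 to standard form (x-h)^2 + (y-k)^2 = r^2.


h = -D/2 = 10/2 = 5
k = -E/2 = 24/2 = 12
r^2 = h^2 + k^2 - F = 25 + 144 + 87 = 256
r = 16

Center (5, 12), radius = 16


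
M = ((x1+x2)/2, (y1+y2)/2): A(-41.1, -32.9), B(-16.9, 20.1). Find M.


Mx = (-41.1 - 16.9)/2 = -58.0/2 = -29.0000
My = (-32.9 + 20.1)/2 = -12.8/2 = -6.4000

(-29.0000, -6.4000)


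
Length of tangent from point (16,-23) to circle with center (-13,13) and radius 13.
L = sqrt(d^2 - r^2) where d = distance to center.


d = sqrt((16+ 13)^2 + (-23-13)^2) = sqrt(841+1296) = 46.2277
L = sqrt(2137.0000 - 169) = sqrt(1968.0000) = 44.3621

44.3621


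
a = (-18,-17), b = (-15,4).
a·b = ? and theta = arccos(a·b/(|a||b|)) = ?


a·b = -18*(-15) - 17*4 = 270 - 68 = 202
|a| = sqrt(324+289) = 24.7588
|b| = sqrt(225+16) = 15.5242
cos(theta) = 202/(sqrt(613)*sqrt(241)) = 202/sqrt(147733) = 0.525548
theta = arccos(202/sqrt(147733)) = 58.2948 degrees

a·b = 202, theta = 58.2948 deg


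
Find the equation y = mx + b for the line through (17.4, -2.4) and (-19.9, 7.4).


m = (9.8)/(-37.3) = -0.2627
b = y1 - m*x1 = -2.4 - (9.8*17.4)/(-37.3) = -2.4 + 4.5716 = 2.1716

y = -0.2627x + 2.1716


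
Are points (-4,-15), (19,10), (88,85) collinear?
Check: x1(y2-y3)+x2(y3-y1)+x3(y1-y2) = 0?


-4*(10-85) + 19*(85+ 15) + 88*(-15-10)
= 300 + 1900 - 2200 = 0

Yes, collinear (determinant = 0)


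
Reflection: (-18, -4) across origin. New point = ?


Reflection rule for origin: (-x, -y)
(-18, -4) -> (18, 4)

(18, 4)


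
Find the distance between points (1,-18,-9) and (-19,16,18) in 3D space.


dx=-20, dy=34, dz=27
d = sqrt(400+1156+729) = sqrt(2285) = 47.8017

47.8017


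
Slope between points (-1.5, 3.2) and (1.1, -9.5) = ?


dy = -9.5 - 3.2 = -12.7
dx = 1.1 + 1.5 = 2.6
m = -12.7/2.6 = -4.8846

m = -4.8846


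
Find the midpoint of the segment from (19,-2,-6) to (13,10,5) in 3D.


Mx = (19+13)/2 = 16.0000
My = (-2+10)/2 = 4.0000
Mz = (-6+5)/2 = -0.5000

M = (16.0000, 4.0000, -0.5000)


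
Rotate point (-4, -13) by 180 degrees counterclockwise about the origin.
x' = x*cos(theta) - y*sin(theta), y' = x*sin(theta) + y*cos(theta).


cos(180) = -1, sin(180) = 0
x' = -4*(-1) + 13*0 = 4
y' = -4*0 - 13*(-1) = 13

(4, 13)


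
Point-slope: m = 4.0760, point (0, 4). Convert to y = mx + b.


y - 4 = 4.0760(x - 0)
y = 4.0760x + 4 - 4.0760*0
y = 4.0760x + 4.0000

y = 4.0760x + 4.0000


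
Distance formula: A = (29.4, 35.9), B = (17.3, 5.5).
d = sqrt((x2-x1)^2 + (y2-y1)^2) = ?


dx = 17.3 - 29.4 = -12.1
dy = 5.5 - 35.9 = -30.4
d = sqrt(146.41 + 924.16) = sqrt(1070.57) = 32.7196

32.7196


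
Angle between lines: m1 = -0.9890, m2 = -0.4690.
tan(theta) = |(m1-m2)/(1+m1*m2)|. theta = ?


m1-m2 = -0.52
1+m1*m2 = 1.463841
tan(theta) = |-0.52/1.463841| = 0.355230
theta = arctan(|-0.52/1.463841|) = 19.5566 degrees (acute angle)

19.5566 degrees


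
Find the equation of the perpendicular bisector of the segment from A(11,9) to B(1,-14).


Midpoint = (6, -2.5)
Slope of AB = dy/dx = -23/(-10) = 2.3000
Perp slope = -dx/dy = -10/23 = -0.4348
b = My - (perp slope)*Mx = -2.5 + (-10*6)/(-23) = -2.5 + 2.6087 = 0.1087

y = -0.4348x + 0.1087


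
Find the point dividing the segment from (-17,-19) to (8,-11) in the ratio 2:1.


Px = (2*8 + 1*(-17))/3 = -1/3 = -0.3333
Py = (2*(-11) + 1*(-19))/3 = -41/3 = -13.6667

P = (-0.3333, -13.6667)


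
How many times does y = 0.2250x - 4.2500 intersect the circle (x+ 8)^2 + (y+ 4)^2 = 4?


Substitute y = 0.2250x - 4.2500: (x+ 8)^2 + (0.2250x- 4.2500+ 4)^2 = 4
Expand to Ax^2 + Bx + C = 0, where b-k = -0.25
A = 1+m^2 = 1.050625
B = 2(m(b-k) - h) = 2(0.2250*(-0.25) + 8) = 15.8875
C = h^2 + (b-k)^2 - r^2 = 64 + 0.0625 - 4 = 60.0625
disc = B^2-4AC = 252.4127 - 252.4127 = 0
disc = 0

1 intersection point (tangent)


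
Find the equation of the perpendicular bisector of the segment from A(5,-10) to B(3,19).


Midpoint = (4, 4.5)
Slope of AB = dy/dx = 29/(-2) = -14.5000
Perp slope = -dx/dy = 2/29 = 0.0690
b = My - (perp slope)*Mx = 4.5 + (-2*4)/29 = 4.5 - 0.2759 = 4.2241

y = 0.0690x + 4.2241


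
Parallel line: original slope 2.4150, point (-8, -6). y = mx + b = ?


Parallel lines have equal slopes.
m2 = 2.4150
b2 = -6 - 2.4150*(-8) = 13.3200

y = 2.4150x + 13.3200


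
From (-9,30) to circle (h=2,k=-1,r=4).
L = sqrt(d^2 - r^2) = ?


d = sqrt((-9-2)^2 + (30+ 1)^2) = sqrt(121+961) = 32.8938
L = sqrt(1082.0000 - 16) = sqrt(1066.0000) = 32.6497

32.6497


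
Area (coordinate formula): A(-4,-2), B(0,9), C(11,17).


-4*(9-17) = 32
0*(17+ 2) = 0
11*(-2-9) = -121
sum = -89
Area = |-89|/2 = 44.5000

44.5000 sq units


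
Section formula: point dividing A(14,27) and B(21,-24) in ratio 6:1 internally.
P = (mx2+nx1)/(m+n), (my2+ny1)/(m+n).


Px = (6*21 + 1*14)/7 = 140/7 = 20.0000
Py = (6*(-24) + 1*27)/7 = -117/7 = -16.7143

P = (20.0000, -16.7143)


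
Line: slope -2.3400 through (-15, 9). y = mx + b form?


y - 9 = -2.3400(x + 15)
y = -2.3400x + 9 + 2.3400*(-15)
y = -2.3400x - 26.1000

y = -2.3400x - 26.1000


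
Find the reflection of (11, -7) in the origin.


Reflection rule for origin: (-x, -y)
(11, -7) -> (-11, 7)

(-11, 7)


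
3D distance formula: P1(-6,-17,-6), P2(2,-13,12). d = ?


dx=8, dy=4, dz=18
d = sqrt(64+16+324) = sqrt(404) = 20.0998

20.0998


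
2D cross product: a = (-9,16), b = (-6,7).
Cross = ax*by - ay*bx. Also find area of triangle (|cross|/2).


cross = -9*7 - 16*(-6) = -63 + 96 = 33
Triangle area = |33|/2 = 33/2 = 16.5000

cross = 33, triangle area = 16.5000


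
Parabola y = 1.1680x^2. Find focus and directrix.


a = 1.1680
1/(4a) = 0.2140
Focus = (0, 0.2140)
Directrix: y = -0.2140

Focus = (0, 0.2140), Directrix: y = -0.2140


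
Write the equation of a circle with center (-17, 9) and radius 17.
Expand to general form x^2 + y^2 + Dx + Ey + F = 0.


(x+ 17)^2 + (y-9)^2 = 17^2
D = -2h = 34, E = -2k = -18
F = h^2+k^2-r^2 = 289+81-289 = 81

x^2 + y^2 + 34x - 18y + 81 = 0


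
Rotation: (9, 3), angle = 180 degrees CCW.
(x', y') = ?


cos(180) = -1, sin(180) = 0
x' = 9*(-1) - 3*0 = -9
y' = 9*0 + 3*(-1) = -3

(-9, -3)


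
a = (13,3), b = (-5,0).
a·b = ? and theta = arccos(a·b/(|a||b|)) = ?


a·b = 13*(-5) + 3*0 = -65 + 0 = -65
|a| = sqrt(169+9) = 13.3417
|b| = sqrt(25+0) = 5.0000
cos(theta) = -65/(sqrt(178)*sqrt(25)) = -65/sqrt(4450) = -0.974391
theta = arccos(-65/sqrt(4450)) = 167.0054 degrees

a·b = -65, theta = 167.0054 deg


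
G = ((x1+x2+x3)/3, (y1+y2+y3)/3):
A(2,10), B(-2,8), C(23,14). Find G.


Gx = (2- 2+23)/3 = 23/3 = 7.6667
Gy = (10+8+14)/3 = 32/3 = 10.6667

G = (7.6667, 10.6667)


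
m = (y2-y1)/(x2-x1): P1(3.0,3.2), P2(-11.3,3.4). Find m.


dy = 3.4 - 3.2 = 0.2
dx = -11.3 - 3.0 = -14.3
m = 0.2/(-14.3) = -0.0140

m = -0.0140


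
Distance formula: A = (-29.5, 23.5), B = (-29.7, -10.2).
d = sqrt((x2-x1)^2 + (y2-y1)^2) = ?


dx = -29.7 + 29.5 = -0.2
dy = -10.2 - 23.5 = -33.7
d = sqrt(0.04 + 1135.69) = sqrt(1135.73) = 33.7006

33.7006


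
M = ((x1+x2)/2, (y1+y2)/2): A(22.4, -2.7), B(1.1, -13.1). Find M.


Mx = (22.4 + 1.1)/2 = 23.5/2 = 11.7500
My = (-2.7 - 13.1)/2 = -15.8/2 = -7.9000

(11.7500, -7.9000)


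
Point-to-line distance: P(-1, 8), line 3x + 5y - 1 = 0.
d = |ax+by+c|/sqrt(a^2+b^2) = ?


|3*(-1) + 5*8 - 1| = |36| = 36
sqrt(9 + 25) = sqrt(34) = 5.8310
d = 36/sqrt(34) = 6.1739

6.1739


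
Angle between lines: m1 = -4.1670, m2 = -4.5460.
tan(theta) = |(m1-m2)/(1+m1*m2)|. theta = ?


m1-m2 = 0.379
1+m1*m2 = 19.943182
tan(theta) = |0.379/19.943182| = 0.019004
theta = arctan(|0.379/19.943182|) = 1.0887 degrees (acute angle)

1.0887 degrees


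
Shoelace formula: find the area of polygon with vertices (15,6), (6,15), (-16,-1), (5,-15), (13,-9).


sum(xi*y_{i+1}) = 15*15 + 6*(-1) - 16*(-15) + 5*(-9) + 13*6 = 492
sum(yi*x_{i+1}) = 6*6 + 15*(-16) - 1*5 - 15*13 - 9*15 = -539
Area = |492 + 539|/2 = 1031/2 = 515.5000

515.5000 sq units


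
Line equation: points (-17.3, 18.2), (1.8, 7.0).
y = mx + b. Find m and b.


m = (-11.2)/(19.1) = -0.5864
b = y1 - m*x1 = 18.2 - (-11.2*(-17.3))/(19.1) = 18.2 - 10.1445 = 8.0555

y = -0.5864x + 8.0555


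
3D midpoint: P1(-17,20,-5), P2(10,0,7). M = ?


Mx = (-17+10)/2 = -3.5000
My = (20+0)/2 = 10.0000
Mz = (-5+7)/2 = 1.0000

M = (-3.5000, 10.0000, 1.0000)


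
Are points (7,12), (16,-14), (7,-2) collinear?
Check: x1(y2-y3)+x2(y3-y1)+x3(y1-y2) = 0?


7*(-14+ 2) + 16*(-2-12) + 7*(12+ 14)
= -84 - 224 + 182 = -126

No, not collinear (determinant = -126)


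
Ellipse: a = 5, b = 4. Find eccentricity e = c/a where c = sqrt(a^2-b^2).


c = sqrt(25-16) = sqrt(9) = 3.0000
e = c/a = 3/5 = 0.6000

e = 0.6000


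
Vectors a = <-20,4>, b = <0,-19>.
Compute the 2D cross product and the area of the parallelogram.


cross = -20*(-19) - 4*0 = 380 - 0 = 380
Parallelogram area = |380| = 380

cross = 380, parallelogram area = 380


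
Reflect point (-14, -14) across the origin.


Reflection rule for origin: (-x, -y)
(-14, -14) -> (14, 14)

(14, 14)


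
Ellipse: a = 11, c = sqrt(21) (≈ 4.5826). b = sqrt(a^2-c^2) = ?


b^2 = 11^2 - (sqrt(21))^2 = 121 - 21 = 100
b = sqrt(100) = 10

b = 10


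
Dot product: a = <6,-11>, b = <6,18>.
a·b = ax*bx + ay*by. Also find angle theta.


a·b = 6*6 - 11*18 = 36 - 198 = -162
|a| = sqrt(36+121) = 12.5300
|b| = sqrt(36+324) = 18.9737
cos(theta) = -162/(sqrt(157)*sqrt(360)) = -162/sqrt(56520) = -0.681419
theta = arccos(-162/sqrt(56520)) = 132.9546 degrees

a·b = -162, theta = 132.9546 deg


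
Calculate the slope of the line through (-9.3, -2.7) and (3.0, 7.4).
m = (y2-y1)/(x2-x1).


dy = 7.4 + 2.7 = 10.1
dx = 3.0 + 9.3 = 12.3
m = 10.1/12.3 = 0.8211

m = 0.8211


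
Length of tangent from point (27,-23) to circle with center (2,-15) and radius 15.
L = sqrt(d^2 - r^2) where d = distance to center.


d = sqrt((27-2)^2 + (-23+ 15)^2) = sqrt(625+64) = 26.2488
L = sqrt(689.0000 - 225) = sqrt(464.0000) = 21.5407

21.5407


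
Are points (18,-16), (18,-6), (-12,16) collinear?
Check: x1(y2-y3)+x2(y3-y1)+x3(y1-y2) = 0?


18*(-6-16) + 18*(16+ 16) - 12*(-16+ 6)
= -396 + 576 + 120 = 300

No, not collinear (determinant = 300)


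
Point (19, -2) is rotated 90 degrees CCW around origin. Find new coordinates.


cos(90) = 0, sin(90) = 1
x' = 19*0 + 2*1 = 2
y' = 19*1 - 2*0 = 19

(2, 19)


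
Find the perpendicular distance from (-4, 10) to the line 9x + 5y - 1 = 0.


|9*(-4) + 5*10 - 1| = |13| = 13
sqrt(81 + 25) = sqrt(106) = 10.2956
d = 13/sqrt(106) = 1.2627

1.2627


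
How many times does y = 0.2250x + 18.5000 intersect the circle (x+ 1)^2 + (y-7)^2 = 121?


Substitute y = 0.2250x + 18.5000: (x+ 1)^2 + (0.2250x+18.5000-7)^2 = 121
Expand to Ax^2 + Bx + C = 0, where b-k = 11.5
A = 1+m^2 = 1.050625
B = 2(m(b-k) - h) = 2(0.2250*11.5 + 1) = 7.175
C = h^2 + (b-k)^2 - r^2 = 1 + 132.25 - 121 = 12.25
disc = B^2-4AC = 51.4806 - 51.4806 = 0
disc = 0

1 intersection point (tangent)


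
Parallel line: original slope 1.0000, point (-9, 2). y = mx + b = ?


Parallel lines have equal slopes.
m2 = 1.0000
b2 = 2 - 1.0000*(-9) = 11.0000

y = 1.0000x + 11.0000


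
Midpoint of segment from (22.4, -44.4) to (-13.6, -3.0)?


Mx = (22.4 - 13.6)/2 = 8.8/2 = 4.4000
My = (-44.4 - 3.0)/2 = -47.4/2 = -23.7000

(4.4000, -23.7000)


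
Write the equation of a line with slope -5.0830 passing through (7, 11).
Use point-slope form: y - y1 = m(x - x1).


y - 11 = -5.0830(x - 7)
y = -5.0830x + 11 + 5.0830*7
y = -5.0830x + 46.5810

y = -5.0830x + 46.5810


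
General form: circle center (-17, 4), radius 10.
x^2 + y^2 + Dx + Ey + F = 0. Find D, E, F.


(x+ 17)^2 + (y-4)^2 = 10^2
D = -2h = 34, E = -2k = -8
F = h^2+k^2-r^2 = 289+16-100 = 205

D = 34, E = -8, F = 205


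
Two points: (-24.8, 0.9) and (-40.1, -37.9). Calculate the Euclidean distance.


dx = -40.1 + 24.8 = -15.3
dy = -37.9 - 0.9 = -38.8
d = sqrt(234.09 + 1505.44) = sqrt(1739.53) = 41.7077

41.7077


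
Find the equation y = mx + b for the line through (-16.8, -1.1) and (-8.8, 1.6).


m = (2.7)/(8.0) = 0.3375
b = y1 - m*x1 = -1.1 - (2.7*(-16.8))/(8.0) = -1.1 + 5.6700 = 4.5700

y = 0.3375x + 4.5700


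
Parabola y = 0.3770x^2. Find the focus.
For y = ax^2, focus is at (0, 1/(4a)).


a = 0.3770
4a = 1.5080
focus = (0, 1/1.5080) = (0, 0.6631)

Focus = (0, 0.6631)


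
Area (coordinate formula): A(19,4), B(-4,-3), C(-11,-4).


19*(-3+ 4) = 19
-4*(-4-4) = 32
-11*(4+ 3) = -77
sum = -26
Area = |-26|/2 = 13.0000

13.0000 sq units


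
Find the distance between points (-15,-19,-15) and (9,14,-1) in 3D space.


dx=24, dy=33, dz=14
d = sqrt(576+1089+196) = sqrt(1861) = 43.1393

43.1393


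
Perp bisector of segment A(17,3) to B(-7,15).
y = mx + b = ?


Midpoint = (5, 9)
Slope of AB = dy/dx = 12/(-24) = -0.5000
Perp slope = -dx/dy = 24/12 = 2.0000
b = My - (perp slope)*Mx = 9 + (-24*5)/12 = 9 - 10.0000 = -1.0000

y = 2.0000x - 1.0000


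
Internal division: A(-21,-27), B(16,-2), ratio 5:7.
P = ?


Px = (5*16 + 7*(-21))/12 = -67/12 = -5.5833
Py = (5*(-2) + 7*(-27))/12 = -199/12 = -16.5833

P = (-5.5833, -16.5833)


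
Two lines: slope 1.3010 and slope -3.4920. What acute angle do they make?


m1-m2 = 4.793
1+m1*m2 = -3.543092
tan(theta) = |4.793/(-3.543092)| = 1.352773
theta = arctan(|4.793/(-3.543092)|) = 53.5274 degrees (acute angle)

53.5274 degrees


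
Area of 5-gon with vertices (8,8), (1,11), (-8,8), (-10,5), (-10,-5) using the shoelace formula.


sum(xi*y_{i+1}) = 8*11 + 1*8 - 8*5 - 10*(-5) - 10*8 = 26
sum(yi*x_{i+1}) = 8*1 + 11*(-8) + 8*(-10) + 5*(-10) - 5*8 = -250
Area = |26 + 250|/2 = 276/2 = 138.0000

138.0000 sq units


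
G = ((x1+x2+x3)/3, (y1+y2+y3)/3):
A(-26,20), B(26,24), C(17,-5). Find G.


Gx = (-26+26+17)/3 = 17/3 = 5.6667
Gy = (20+24- 5)/3 = 39/3 = 13.0000

G = (5.6667, 13.0000)


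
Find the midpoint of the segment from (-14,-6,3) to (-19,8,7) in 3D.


Mx = (-14- 19)/2 = -16.5000
My = (-6+8)/2 = 1.0000
Mz = (3+7)/2 = 5.0000

M = (-16.5000, 1.0000, 5.0000)


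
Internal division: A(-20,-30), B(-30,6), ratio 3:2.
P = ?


Px = (3*(-30) + 2*(-20))/5 = -130/5 = -26.0000
Py = (3*6 + 2*(-30))/5 = -42/5 = -8.4000

P = (-26.0000, -8.4000)


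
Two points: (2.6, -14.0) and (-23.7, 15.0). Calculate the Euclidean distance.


dx = -23.7 - 2.6 = -26.3
dy = 15.0 + 14.0 = 29.0
d = sqrt(691.69 + 841.0) = sqrt(1532.69) = 39.1496

39.1496


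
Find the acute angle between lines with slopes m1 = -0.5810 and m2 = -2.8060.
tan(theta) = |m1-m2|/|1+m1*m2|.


m1-m2 = 2.225
1+m1*m2 = 2.630286
tan(theta) = |2.225/2.630286| = 0.845916
theta = arctan(|2.225/2.630286|) = 40.2284 degrees (acute angle)

40.2284 degrees


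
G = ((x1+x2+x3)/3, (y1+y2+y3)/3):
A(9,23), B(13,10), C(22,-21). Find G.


Gx = (9+13+22)/3 = 44/3 = 14.6667
Gy = (23+10- 21)/3 = 12/3 = 4.0000

G = (14.6667, 4.0000)


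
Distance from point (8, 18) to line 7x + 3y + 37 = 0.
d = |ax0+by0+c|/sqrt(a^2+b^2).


|7*8 + 3*18 + 37| = |147| = 147
sqrt(49 + 9) = sqrt(58) = 7.6158
d = 147/sqrt(58) = 19.3020

19.3020


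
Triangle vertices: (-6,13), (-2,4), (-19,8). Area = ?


-6*(4-8) = 24
-2*(8-13) = 10
-19*(13-4) = -171
sum = -137
Area = |-137|/2 = 68.5000

68.5000 sq units


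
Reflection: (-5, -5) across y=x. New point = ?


Reflection rule for y=x: (y, x)
(-5, -5) -> (-5, -5)

(-5, -5)


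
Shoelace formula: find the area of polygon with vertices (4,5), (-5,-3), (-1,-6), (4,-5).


sum(xi*y_{i+1}) = 4*(-3) - 5*(-6) - 1*(-5) + 4*5 = 43
sum(yi*x_{i+1}) = 5*(-5) - 3*(-1) - 6*4 - 5*4 = -66
Area = |43 + 66|/2 = 109/2 = 54.5000

54.5000 sq units


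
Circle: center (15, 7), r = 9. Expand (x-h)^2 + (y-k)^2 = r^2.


(x-15)^2 + (y-7)^2 = 9^2
D = -2h = -30, E = -2k = -14
F = h^2+k^2-r^2 = 225+49-81 = 193

x^2 + y^2 - 30x - 14y + 193 = 0


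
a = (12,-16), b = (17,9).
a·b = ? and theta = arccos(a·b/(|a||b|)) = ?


a·b = 12*17 - 16*9 = 204 - 144 = 60
|a| = sqrt(144+256) = 20.0000
|b| = sqrt(289+81) = 19.2354
cos(theta) = 60/(sqrt(400)*sqrt(370)) = 60/sqrt(148000) = 0.155963
theta = arccos(60/sqrt(148000)) = 81.0274 degrees

a·b = 60, theta = 81.0274 deg


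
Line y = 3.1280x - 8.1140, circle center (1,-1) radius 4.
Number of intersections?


Substitute y = 3.1280x - 8.1140: (x-1)^2 + (3.1280x- 8.1140+ 1)^2 = 16
Expand to Ax^2 + Bx + C = 0, where b-k = -7.114
A = 1+m^2 = 10.784384
B = 2(m(b-k) - h) = 2(3.1280*(-7.114) - 1) = -46.505184
C = h^2 + (b-k)^2 - r^2 = 1 + 50.608996 - 16 = 35.608996
disc = B^2-4AC = 2162.7321 - 1536.0843 = 626.6478
disc > 0

2 intersection points


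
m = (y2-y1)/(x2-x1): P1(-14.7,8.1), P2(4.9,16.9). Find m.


dy = 16.9 - 8.1 = 8.8
dx = 4.9 + 14.7 = 19.6
m = 8.8/19.6 = 0.4490

m = 0.4490


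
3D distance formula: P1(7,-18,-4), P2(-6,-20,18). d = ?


dx=-13, dy=-2, dz=22
d = sqrt(169+4+484) = sqrt(657) = 25.6320

25.6320


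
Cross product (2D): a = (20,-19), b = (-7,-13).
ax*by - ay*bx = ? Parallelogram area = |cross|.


cross = 20*(-13) + 19*(-7) = -260 - 133 = -393
Parallelogram area = |-393| = 393

cross = -393, parallelogram area = 393


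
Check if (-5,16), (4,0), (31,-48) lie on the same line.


-5*(0+ 48) + 4*(-48-16) + 31*(16-0)
= -240 - 256 + 496 = 0

Yes, collinear (determinant = 0)


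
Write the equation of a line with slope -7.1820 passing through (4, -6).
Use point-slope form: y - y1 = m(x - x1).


y + 6 = -7.1820(x - 4)
y = -7.1820x - 6 + 7.1820*4
y = -7.1820x + 22.7280

y = -7.1820x + 22.7280


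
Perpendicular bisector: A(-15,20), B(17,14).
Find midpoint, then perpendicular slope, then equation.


Midpoint = (1, 17)
Slope of AB = dy/dx = -6/32 = -0.1875
Perp slope = -dx/dy = 32/6 = 5.3333
b = My - (perp slope)*Mx = 17 + (32*1)/(-6) = 17 - 5.3333 = 11.6667

y = 5.3333x + 11.6667


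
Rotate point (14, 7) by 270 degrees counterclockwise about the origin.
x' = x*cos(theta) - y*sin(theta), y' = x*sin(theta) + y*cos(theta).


cos(270) = 0, sin(270) = -1
x' = 14*0 - 7*(-1) = 7
y' = 14*(-1) + 7*0 = -14

(7, -14)


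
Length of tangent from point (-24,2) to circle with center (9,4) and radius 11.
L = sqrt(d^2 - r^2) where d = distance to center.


d = sqrt((-24-9)^2 + (2-4)^2) = sqrt(1089+4) = 33.0606
L = sqrt(1093.0000 - 121) = sqrt(972.0000) = 31.1769

31.1769


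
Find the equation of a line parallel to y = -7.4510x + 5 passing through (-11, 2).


Parallel lines have equal slopes.
m2 = -7.4510
b2 = 2 + 7.4510*(-11) = -79.9610

y = -7.4510x - 79.9610


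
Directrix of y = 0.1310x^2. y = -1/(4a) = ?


a = 0.1310
1/(4a) = 1.9084
directrix: y = -1.9084 = -1.9084

y = -1.9084


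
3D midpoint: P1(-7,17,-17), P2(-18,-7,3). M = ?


Mx = (-7- 18)/2 = -12.5000
My = (17- 7)/2 = 5.0000
Mz = (-17+3)/2 = -7.0000

M = (-12.5000, 5.0000, -7.0000)


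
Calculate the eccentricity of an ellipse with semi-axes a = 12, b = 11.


c = sqrt(144-121) = sqrt(23) = 4.7958
e = c/a = sqrt(23)/12 = 0.3997

e = 0.3997


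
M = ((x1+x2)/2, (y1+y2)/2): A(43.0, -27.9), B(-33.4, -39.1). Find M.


Mx = (43.0 - 33.4)/2 = 9.6/2 = 4.8000
My = (-27.9 - 39.1)/2 = -67.0/2 = -33.5000

(4.8000, -33.5000)


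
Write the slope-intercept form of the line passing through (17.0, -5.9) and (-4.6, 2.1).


m = (8.0)/(-21.6) = -0.3704
b = y1 - m*x1 = -5.9 - (8.0*17.0)/(-21.6) = -5.9 + 6.2963 = 0.3963

y = -0.3704x + 0.3963


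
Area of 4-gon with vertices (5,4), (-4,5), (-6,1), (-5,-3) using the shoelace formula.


sum(xi*y_{i+1}) = 5*5 - 4*1 - 6*(-3) - 5*4 = 19
sum(yi*x_{i+1}) = 4*(-4) + 5*(-6) + 1*(-5) - 3*5 = -66
Area = |19 + 66|/2 = 85/2 = 42.5000

42.5000 sq units


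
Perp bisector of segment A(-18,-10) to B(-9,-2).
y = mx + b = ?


Midpoint = (-13.5, -6)
Slope of AB = dy/dx = 8/9 = 0.8889
Perp slope = -dx/dy = -9/8 = -1.1250
b = My - (perp slope)*Mx = -6 + (9*(-13.5))/8 = -6 - 15.1875 = -21.1875

y = -1.1250x - 21.1875


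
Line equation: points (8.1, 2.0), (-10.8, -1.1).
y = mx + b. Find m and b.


m = (-3.1)/(-18.9) = 0.1640
b = y1 - m*x1 = 2.0 - (-3.1*8.1)/(-18.9) = 2.0 - 1.3286 = 0.6714

y = 0.1640x + 0.6714


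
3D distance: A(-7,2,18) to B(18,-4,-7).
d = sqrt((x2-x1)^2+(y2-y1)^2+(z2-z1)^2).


dx=25, dy=-6, dz=-25
d = sqrt(625+36+625) = sqrt(1286) = 35.8608

35.8608


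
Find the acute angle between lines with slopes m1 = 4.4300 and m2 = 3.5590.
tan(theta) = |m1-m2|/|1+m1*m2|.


m1-m2 = 0.871
1+m1*m2 = 16.76637
tan(theta) = |0.871/16.76637| = 0.051949
theta = arctan(|0.871/16.76637|) = 2.9738 degrees (acute angle)

2.9738 degrees


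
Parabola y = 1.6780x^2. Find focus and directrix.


a = 1.6780
1/(4a) = 0.1490
Focus = (0, 0.1490)
Directrix: y = -0.1490

Focus = (0, 0.1490), Directrix: y = -0.1490


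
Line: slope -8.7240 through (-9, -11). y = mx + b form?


y + 11 = -8.7240(x + 9)
y = -8.7240x - 11 + 8.7240*(-9)
y = -8.7240x - 89.5160

y = -8.7240x - 89.5160


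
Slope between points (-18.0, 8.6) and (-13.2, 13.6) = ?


dy = 13.6 - 8.6 = 5.0
dx = -13.2 + 18.0 = 4.8
m = 5.0/4.8 = 1.0417

m = 1.0417


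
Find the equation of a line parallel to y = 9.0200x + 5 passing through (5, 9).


Parallel lines have equal slopes.
m2 = 9.0200
b2 = 9 - 9.0200*5 = -36.1000

y = 9.0200x - 36.1000


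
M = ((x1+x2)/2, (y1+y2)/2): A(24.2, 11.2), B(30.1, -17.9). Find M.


Mx = (24.2 + 30.1)/2 = 54.3/2 = 27.1500
My = (11.2 - 17.9)/2 = -6.7/2 = -3.3500

(27.1500, -3.3500)


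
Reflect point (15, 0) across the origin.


Reflection rule for origin: (-x, -y)
(15, 0) -> (-15, 0)

(-15, 0)


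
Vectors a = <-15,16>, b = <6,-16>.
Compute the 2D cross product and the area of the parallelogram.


cross = -15*(-16) - 16*6 = 240 - 96 = 144
Parallelogram area = |144| = 144

cross = 144, parallelogram area = 144


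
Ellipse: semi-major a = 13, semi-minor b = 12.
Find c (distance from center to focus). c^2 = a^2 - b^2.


c^2 = 13^2 - 12^2 = 169 - 144 = 25
c = sqrt(25) = 5.0000

c = 5.0000


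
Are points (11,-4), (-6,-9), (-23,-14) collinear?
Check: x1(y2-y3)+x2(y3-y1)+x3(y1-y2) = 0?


11*(-9+ 14) - 6*(-14+ 4) - 23*(-4+ 9)
= 55 + 60 - 115 = 0

Yes, collinear (determinant = 0)


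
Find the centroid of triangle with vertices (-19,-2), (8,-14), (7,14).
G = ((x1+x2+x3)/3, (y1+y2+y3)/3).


Gx = (-19+8+7)/3 = -4/3 = -1.3333
Gy = (-2- 14+14)/3 = -2/3 = -0.6667

G = (-1.3333, -0.6667)


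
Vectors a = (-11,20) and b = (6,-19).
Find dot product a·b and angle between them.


a·b = -11*6 + 20*(-19) = -66 - 380 = -446
|a| = sqrt(121+400) = 22.8254
|b| = sqrt(36+361) = 19.9249
cos(theta) = -446/(sqrt(521)*sqrt(397)) = -446/sqrt(206837) = -0.980665
theta = arccos(-446/sqrt(206837)) = 168.7148 degrees

a·b = -446, theta = 168.7148 deg


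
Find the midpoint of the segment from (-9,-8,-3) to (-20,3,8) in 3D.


Mx = (-9- 20)/2 = -14.5000
My = (-8+3)/2 = -2.5000
Mz = (-3+8)/2 = 2.5000

M = (-14.5000, -2.5000, 2.5000)


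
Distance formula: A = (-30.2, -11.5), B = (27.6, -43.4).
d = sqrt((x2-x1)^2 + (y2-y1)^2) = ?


dx = 27.6 + 30.2 = 57.8
dy = -43.4 + 11.5 = -31.9
d = sqrt(3340.84 + 1017.61) = sqrt(4358.45) = 66.0186

66.0186


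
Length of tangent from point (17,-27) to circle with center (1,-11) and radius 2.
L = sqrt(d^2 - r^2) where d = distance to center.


d = sqrt((17-1)^2 + (-27+ 11)^2) = sqrt(256+256) = 22.6274
L = sqrt(512.0000 - 4) = sqrt(508.0000) = 22.5389

22.5389


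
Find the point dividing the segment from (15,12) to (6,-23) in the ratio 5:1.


Px = (5*6 + 1*15)/6 = 45/6 = 7.5000
Py = (5*(-23) + 1*12)/6 = -103/6 = -17.1667

P = (7.5000, -17.1667)


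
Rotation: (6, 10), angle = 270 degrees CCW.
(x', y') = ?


cos(270) = 0, sin(270) = -1
x' = 6*0 - 10*(-1) = 10
y' = 6*(-1) + 10*0 = -6

(10, -6)


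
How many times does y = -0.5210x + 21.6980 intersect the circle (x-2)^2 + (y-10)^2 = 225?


Substitute y = -0.5210x + 21.6980: (x-2)^2 + (-0.5210x+21.6980-10)^2 = 225
Expand to Ax^2 + Bx + C = 0, where b-k = 11.698
A = 1+m^2 = 1.271441
B = 2(m(b-k) - h) = 2(-0.5210*11.698 - 2) = -16.189316
C = h^2 + (b-k)^2 - r^2 = 4 + 136.843204 - 225 = -84.156796
disc = B^2-4AC = 262.0940 + 428.0016 = 690.0956
disc > 0

2 intersection points


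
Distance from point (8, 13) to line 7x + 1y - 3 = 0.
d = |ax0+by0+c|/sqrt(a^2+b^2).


|7*8 + 1*13 - 3| = |66| = 66
sqrt(49 + 1) = sqrt(50) = 7.0711
d = 66/sqrt(50) = 9.3338

9.3338


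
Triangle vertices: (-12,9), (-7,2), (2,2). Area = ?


-12*(2-2) = 0
-7*(2-9) = 49
2*(9-2) = 14
sum = 63
Area = |63|/2 = 31.5000

31.5000 sq units


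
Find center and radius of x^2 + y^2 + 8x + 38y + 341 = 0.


h = -D/2 = -8/2 = -4
k = -E/2 = -38/2 = -19
r^2 = h^2 + k^2 - F = 16 + 361 - 341 = 36
r = 6

Center (-4, -19), radius = 6


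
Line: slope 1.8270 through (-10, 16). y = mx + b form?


y - 16 = 1.8270(x + 10)
y = 1.8270x + 16 - 1.8270*(-10)
y = 1.8270x + 34.2700

y = 1.8270x + 34.2700


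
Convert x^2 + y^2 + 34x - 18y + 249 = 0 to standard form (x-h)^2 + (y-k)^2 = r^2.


h = -D/2 = -34/2 = -17
k = -E/2 = 18/2 = 9
r^2 = h^2 + k^2 - F = 289 + 81 - 249 = 121
r = 11

Center (-17, 9), radius = 11


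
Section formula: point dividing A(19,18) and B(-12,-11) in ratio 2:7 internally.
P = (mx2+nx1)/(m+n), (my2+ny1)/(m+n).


Px = (2*(-12) + 7*19)/9 = 109/9 = 12.1111
Py = (2*(-11) + 7*18)/9 = 104/9 = 11.5556

P = (12.1111, 11.5556)


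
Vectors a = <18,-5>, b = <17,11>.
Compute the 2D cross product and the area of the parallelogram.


cross = 18*11 + 5*17 = 198 + 85 = 283
Parallelogram area = |283| = 283

cross = 283, parallelogram area = 283


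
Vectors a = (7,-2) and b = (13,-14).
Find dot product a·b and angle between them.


a·b = 7*13 - 2*(-14) = 91 + 28 = 119
|a| = sqrt(49+4) = 7.2801
|b| = sqrt(169+196) = 19.1050
cos(theta) = 119/(sqrt(53)*sqrt(365)) = 119/sqrt(19345) = 0.855584
theta = arccos(119/sqrt(19345)) = 31.1757 degrees

a·b = 119, theta = 31.1757 deg


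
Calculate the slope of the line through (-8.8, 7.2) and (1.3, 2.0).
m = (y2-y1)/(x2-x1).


dy = 2.0 - 7.2 = -5.2
dx = 1.3 + 8.8 = 10.1
m = -5.2/10.1 = -0.5149

m = -0.5149


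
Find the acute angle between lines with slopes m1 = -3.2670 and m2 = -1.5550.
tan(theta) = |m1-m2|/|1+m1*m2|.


m1-m2 = -1.712
1+m1*m2 = 6.080185
tan(theta) = |-1.712/6.080185| = 0.281570
theta = arctan(|-1.712/6.080185|) = 15.7256 degrees (acute angle)

15.7256 degrees


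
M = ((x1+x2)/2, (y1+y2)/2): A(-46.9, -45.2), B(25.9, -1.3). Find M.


Mx = (-46.9 + 25.9)/2 = -21.0/2 = -10.5000
My = (-45.2 - 1.3)/2 = -46.5/2 = -23.2500

(-10.5000, -23.2500)


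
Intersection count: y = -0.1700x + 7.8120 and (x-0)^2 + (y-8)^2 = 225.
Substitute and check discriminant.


Substitute y = -0.1700x + 7.8120: (x-0)^2 + (-0.1700x+7.8120-8)^2 = 225
Expand to Ax^2 + Bx + C = 0, where b-k = -0.188
A = 1+m^2 = 1.0289
B = 2(m(b-k) - h) = 2(-0.1700*(-0.188) - 0) = 0.06392
C = h^2 + (b-k)^2 - r^2 = 0 + 0.035344 - 225 = -224.964656
disc = B^2-4AC = 0.0041 + 925.8645 = 925.8686
disc > 0

2 intersection points


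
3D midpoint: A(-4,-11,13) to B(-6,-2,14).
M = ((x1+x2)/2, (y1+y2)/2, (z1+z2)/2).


Mx = (-4- 6)/2 = -5.0000
My = (-11- 2)/2 = -6.5000
Mz = (13+14)/2 = 13.5000

M = (-5.0000, -6.5000, 13.5000)


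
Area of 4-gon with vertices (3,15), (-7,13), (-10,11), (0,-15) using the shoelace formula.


sum(xi*y_{i+1}) = 3*13 - 7*11 - 10*(-15) + 0*15 = 112
sum(yi*x_{i+1}) = 15*(-7) + 13*(-10) + 11*0 - 15*3 = -280
Area = |112 + 280|/2 = 392/2 = 196.0000

196.0000 sq units


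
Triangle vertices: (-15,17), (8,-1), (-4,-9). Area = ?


-15*(-1+ 9) = -120
8*(-9-17) = -208
-4*(17+ 1) = -72
sum = -400
Area = |-400|/2 = 200.0000

200.0000 sq units


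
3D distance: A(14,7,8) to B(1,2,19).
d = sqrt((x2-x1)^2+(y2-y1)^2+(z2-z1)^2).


dx=-13, dy=-5, dz=11
d = sqrt(169+25+121) = sqrt(315) = 17.7482

17.7482


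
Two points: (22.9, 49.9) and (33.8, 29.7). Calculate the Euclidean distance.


dx = 33.8 - 22.9 = 10.9
dy = 29.7 - 49.9 = -20.2
d = sqrt(118.81 + 408.04) = sqrt(526.85) = 22.9532

22.9532


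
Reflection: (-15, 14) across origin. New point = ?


Reflection rule for origin: (-x, -y)
(-15, 14) -> (15, -14)

(15, -14)


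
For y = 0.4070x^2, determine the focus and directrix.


a = 0.4070
1/(4a) = 0.6143
Focus = (0, 0.6143)
Directrix: y = -0.6143

Focus = (0, 0.6143), Directrix: y = -0.6143


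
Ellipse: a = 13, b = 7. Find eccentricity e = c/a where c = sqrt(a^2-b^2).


c = sqrt(169-49) = sqrt(120) = 10.9545
e = c/a = sqrt(120)/13 = 0.8427

e = 0.8427


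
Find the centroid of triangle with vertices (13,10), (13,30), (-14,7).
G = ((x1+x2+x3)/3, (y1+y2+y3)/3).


Gx = (13+13- 14)/3 = 12/3 = 4.0000
Gy = (10+30+7)/3 = 47/3 = 15.6667

G = (4.0000, 15.6667)


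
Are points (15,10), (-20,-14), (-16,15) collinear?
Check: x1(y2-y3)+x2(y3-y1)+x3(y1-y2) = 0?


15*(-14-15) - 20*(15-10) - 16*(10+ 14)
= -435 - 100 - 384 = -919

No, not collinear (determinant = -919)


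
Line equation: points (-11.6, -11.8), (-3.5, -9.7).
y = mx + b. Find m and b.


m = (2.1)/(8.1) = 0.2593
b = y1 - m*x1 = -11.8 - (2.1*(-11.6))/(8.1) = -11.8 + 3.0074 = -8.7926

y = 0.2593x - 8.7926


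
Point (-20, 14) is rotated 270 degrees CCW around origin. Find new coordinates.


cos(270) = 0, sin(270) = -1
x' = -20*0 - 14*(-1) = 14
y' = -20*(-1) + 14*0 = 20

(14, 20)


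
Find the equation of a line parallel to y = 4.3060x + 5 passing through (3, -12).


Parallel lines have equal slopes.
m2 = 4.3060
b2 = -12 - 4.3060*3 = -24.9180

y = 4.3060x - 24.9180


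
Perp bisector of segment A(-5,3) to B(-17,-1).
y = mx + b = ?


Midpoint = (-11, 1)
Slope of AB = dy/dx = -4/(-12) = 0.3333
Perp slope = -dx/dy = -12/4 = -3.0000
b = My - (perp slope)*Mx = 1 + (-12*(-11))/(-4) = 1 - 33.0000 = -32.0000

y = -3.0000x - 32.0000


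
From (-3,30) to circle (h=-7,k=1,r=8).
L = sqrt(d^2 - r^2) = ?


d = sqrt((-3+ 7)^2 + (30-1)^2) = sqrt(16+841) = 29.2746
L = sqrt(857.0000 - 64) = sqrt(793.0000) = 28.1603

28.1603


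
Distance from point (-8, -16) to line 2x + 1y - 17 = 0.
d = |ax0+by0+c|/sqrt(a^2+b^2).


|2*(-8) + 1*(-16) - 17| = |-49| = 49
sqrt(4 + 1) = sqrt(5) = 2.2361
d = 49/sqrt(5) = 21.9135

21.9135


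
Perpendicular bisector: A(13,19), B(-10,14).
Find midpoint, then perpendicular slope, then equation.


Midpoint = (1.5, 16.5)
Slope of AB = dy/dx = -5/(-23) = 0.2174
Perp slope = -dx/dy = -23/5 = -4.6000
b = My - (perp slope)*Mx = 16.5 + (-23*1.5)/(-5) = 16.5 + 6.9000 = 23.4000

y = -4.6000x + 23.4000


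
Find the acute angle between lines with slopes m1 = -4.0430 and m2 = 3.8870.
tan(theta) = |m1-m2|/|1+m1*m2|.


m1-m2 = -7.93
1+m1*m2 = -14.715141
tan(theta) = |-7.93/(-14.715141)| = 0.538901
theta = arctan(|-7.93/(-14.715141)|) = 28.3203 degrees (acute angle)

28.3203 degrees


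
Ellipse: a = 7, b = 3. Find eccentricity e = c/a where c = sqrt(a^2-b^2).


c = sqrt(49-9) = sqrt(40) = 6.3246
e = c/a = sqrt(40)/7 = 0.9035

e = 0.9035


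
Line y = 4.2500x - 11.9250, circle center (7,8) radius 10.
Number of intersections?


Substitute y = 4.2500x - 11.9250: (x-7)^2 + (4.2500x- 11.9250-8)^2 = 100
Expand to Ax^2 + Bx + C = 0, where b-k = -19.925
A = 1+m^2 = 19.0625
B = 2(m(b-k) - h) = 2(4.2500*(-19.925) - 7) = -183.3625
C = h^2 + (b-k)^2 - r^2 = 49 + 397.005625 - 100 = 346.005625
disc = B^2-4AC = 33621.8064 - 26382.9289 = 7238.8775
disc > 0

2 intersection points
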